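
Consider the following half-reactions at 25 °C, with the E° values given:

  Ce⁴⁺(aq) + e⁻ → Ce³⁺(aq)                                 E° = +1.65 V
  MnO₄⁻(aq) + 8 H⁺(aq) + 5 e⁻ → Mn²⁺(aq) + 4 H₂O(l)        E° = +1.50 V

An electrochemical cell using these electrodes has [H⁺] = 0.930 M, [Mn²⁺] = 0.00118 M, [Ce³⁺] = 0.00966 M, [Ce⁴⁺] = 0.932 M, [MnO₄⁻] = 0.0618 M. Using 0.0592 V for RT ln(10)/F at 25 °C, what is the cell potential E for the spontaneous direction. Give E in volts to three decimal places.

Ce⁴⁺/Ce³⁺ is the cathode (higher E°), MnO₄⁻/Mn²⁺ the anode: E°cell = +1.65 − (+1.50) = +0.15 V, n = 5.
Overall: 5 Ce⁴⁺(aq) + Mn²⁺(aq) + 4 H₂O(l) → 5 Ce³⁺(aq) + MnO₄⁻(aq) + 8 H⁺(aq)
Q = [Ce³⁺]^5·[MnO₄⁻]·[H⁺]^8 / ([Ce⁴⁺]^5·[Mn²⁺]); log Q = -8.455.
E = E° − (0.0592/n) log Q = +0.15 − (0.0592/5)(-8.455) = +0.250 V.

+0.250 V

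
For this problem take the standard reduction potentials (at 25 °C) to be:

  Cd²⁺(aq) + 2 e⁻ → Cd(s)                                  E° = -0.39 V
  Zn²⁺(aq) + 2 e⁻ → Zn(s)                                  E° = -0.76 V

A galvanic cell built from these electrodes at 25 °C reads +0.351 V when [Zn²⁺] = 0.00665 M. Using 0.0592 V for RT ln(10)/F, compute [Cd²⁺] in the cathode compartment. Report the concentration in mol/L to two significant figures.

Cd²⁺/Cd is the cathode, Zn²⁺/Zn the anode: E°cell = +0.37 V, n = 2.
Overall reaction: Cd²⁺(aq) + Zn(s) → Cd(s) + Zn²⁺(aq); Q = [Zn²⁺]^1/[Cd²⁺]^1.
From E = E° − (0.0592/n) log Q: log Q = (E° − E)·n/0.0592 = (+0.37 − (+0.351))·2/0.0592 = 0.6419.
So 1·log[Cd²⁺] = 1·log(0.00665) − log Q = -2.1772 − (0.6419) = -2.8191; [Cd²⁺] = 10^(-2.8191) ≈ 0.0015 M.

0.0015 M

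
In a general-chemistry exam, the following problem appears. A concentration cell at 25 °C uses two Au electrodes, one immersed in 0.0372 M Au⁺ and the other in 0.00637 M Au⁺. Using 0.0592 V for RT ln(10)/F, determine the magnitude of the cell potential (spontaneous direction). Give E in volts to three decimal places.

For a concentration cell E°cell = 0. The 0.0372 M side is the cathode (reduction is favoured where [Au⁺] is higher).
With n = 1, E = −(0.0592/1) log([Au⁺]ₐₙ/[Au⁺]꜀ₐₜ) = −(0.0592/1) log(0.00637/0.0372) = −(0.0592/1)(-0.766) = +0.045 V.

+0.045 V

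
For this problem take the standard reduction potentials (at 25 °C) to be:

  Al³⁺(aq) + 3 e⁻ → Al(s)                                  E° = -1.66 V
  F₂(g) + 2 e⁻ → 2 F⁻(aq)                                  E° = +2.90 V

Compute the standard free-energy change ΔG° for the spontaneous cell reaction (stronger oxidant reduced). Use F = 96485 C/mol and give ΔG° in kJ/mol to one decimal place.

F₂/F⁻ (E° = +2.90 V) is the cathode; Al³⁺/Al (E° = -1.66 V) is the anode, so E°cell = +4.56 V.
Balancing electrons gives n = 6 (lcm of 2 and 3).
ΔG° = −nFE° = −(6)(96485)(+4.56) = -2,639,830 J = -2639.8 kJ/mol.

-2639.8 kJ/mol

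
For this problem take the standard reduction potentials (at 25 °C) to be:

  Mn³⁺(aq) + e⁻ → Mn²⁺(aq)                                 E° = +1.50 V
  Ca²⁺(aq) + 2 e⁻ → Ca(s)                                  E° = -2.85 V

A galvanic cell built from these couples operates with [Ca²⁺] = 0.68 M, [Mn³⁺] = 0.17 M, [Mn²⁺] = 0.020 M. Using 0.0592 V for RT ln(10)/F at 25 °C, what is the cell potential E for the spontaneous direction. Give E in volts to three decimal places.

Mn³⁺/Mn²⁺ is the cathode (higher E°), Ca²⁺/Ca the anode: E°cell = +1.50 − (-2.85) = +4.35 V, n = 2.
Overall: 2 Mn³⁺(aq) + Ca(s) → 2 Mn²⁺(aq) + Ca²⁺(aq)
Q = [Mn²⁺]^2·[Ca²⁺] / ([Mn³⁺]^2); log Q = -2.026.
E = E° − (0.0592/n) log Q = +4.35 − (0.0592/2)(-2.026) = +4.410 V.

+4.410 V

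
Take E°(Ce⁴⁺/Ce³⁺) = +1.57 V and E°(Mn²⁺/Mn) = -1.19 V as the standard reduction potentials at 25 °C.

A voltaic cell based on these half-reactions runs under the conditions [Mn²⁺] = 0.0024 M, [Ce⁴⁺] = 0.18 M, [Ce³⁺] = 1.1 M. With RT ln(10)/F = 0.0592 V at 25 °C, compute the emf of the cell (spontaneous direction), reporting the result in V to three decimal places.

+2.791 V

Ce⁴⁺/Ce³⁺ is the cathode (higher E°), Mn²⁺/Mn the anode: E°cell = +1.57 − (-1.19) = +2.76 V, n = 2.
Overall: 2 Ce⁴⁺(aq) + Mn(s) → 2 Ce³⁺(aq) + Mn²⁺(aq)
Q = [Ce³⁺]^2·[Mn²⁺] / ([Ce⁴⁺]^2); log Q = -1.048.
E = E° − (0.0592/n) log Q = +2.76 − (0.0592/2)(-1.048) = +2.791 V.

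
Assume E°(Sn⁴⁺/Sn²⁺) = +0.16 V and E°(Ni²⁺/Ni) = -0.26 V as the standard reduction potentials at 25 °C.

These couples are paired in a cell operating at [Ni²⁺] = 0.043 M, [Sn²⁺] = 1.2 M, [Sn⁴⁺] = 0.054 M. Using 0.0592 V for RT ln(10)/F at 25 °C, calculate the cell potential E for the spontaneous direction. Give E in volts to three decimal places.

+0.421 V

Sn⁴⁺/Sn²⁺ is the cathode (higher E°), Ni²⁺/Ni the anode: E°cell = +0.16 − (-0.26) = +0.42 V, n = 2.
Overall: Sn⁴⁺(aq) + Ni(s) → Sn²⁺(aq) + Ni²⁺(aq)
Q = [Sn²⁺]·[Ni²⁺] / ([Sn⁴⁺]); log Q = -0.020.
E = E° − (0.0592/n) log Q = +0.42 − (0.0592/2)(-0.020) = +0.421 V.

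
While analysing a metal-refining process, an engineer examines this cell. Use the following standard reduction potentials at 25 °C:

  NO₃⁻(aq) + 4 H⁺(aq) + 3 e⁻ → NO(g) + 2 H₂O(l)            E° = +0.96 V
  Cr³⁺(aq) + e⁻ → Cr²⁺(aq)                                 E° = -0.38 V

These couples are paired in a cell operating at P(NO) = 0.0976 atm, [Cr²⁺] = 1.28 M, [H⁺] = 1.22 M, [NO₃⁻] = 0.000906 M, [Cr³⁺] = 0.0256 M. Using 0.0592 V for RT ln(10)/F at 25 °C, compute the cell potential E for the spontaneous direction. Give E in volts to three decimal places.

NO₃⁻/NO is the cathode (higher E°), Cr³⁺/Cr²⁺ the anode: E°cell = +0.96 − (-0.38) = +1.34 V, n = 3.
Overall: NO₃⁻(aq) + 4 H⁺(aq) + 3 Cr²⁺(aq) → NO(g) + 2 H₂O(l) + 3 Cr³⁺(aq)
Q = P(NO)·[Cr³⁺]^3 / ([NO₃⁻]·[H⁺]^4·[Cr²⁺]^3); log Q = -3.410.
E = E° − (0.0592/n) log Q = +1.34 − (0.0592/3)(-3.410) = +1.407 V.

+1.407 V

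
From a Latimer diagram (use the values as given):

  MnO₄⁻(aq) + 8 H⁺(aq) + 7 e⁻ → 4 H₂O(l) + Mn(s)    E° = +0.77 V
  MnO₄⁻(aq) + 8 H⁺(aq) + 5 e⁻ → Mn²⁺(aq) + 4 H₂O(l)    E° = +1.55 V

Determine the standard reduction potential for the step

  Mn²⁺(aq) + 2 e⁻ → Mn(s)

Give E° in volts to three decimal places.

-1.180 V

Sequential free energies add, so n₃E°₃ = n₁E°₁ + n₂E°₂.
With n₃ = 7, and the known step contributing 5×(+1.55) V, the unknown satisfies 2·E° = 7×(+0.77) − 5×(+1.55) = -2.360.
E° = -2.360 / 2 = -1.180 V.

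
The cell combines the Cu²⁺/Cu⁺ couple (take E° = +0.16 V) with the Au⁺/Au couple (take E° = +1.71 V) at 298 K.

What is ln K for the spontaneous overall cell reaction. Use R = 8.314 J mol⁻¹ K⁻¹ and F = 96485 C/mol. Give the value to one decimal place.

Cathode: Au⁺/Au; anode: Cu²⁺/Cu⁺. E°cell = (+1.71) − (+0.16) = +1.55 V, with n = 1.
ΔG° = −nFE° = −RT ln K, so ln K = nFE°/(RT) = (1)(96485)(+1.55) / ((8.314)(298)) = 60.362.

60.4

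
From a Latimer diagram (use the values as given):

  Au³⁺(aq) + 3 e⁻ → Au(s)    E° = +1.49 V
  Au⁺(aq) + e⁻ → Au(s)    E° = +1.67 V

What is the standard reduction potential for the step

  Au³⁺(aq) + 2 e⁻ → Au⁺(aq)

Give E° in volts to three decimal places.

Sequential free energies add, so n₃E°₃ = n₁E°₁ + n₂E°₂.
With n₃ = 3, and the known step contributing 1×(+1.67) V, the unknown satisfies 2·E° = 3×(+1.49) − 1×(+1.67) = +2.800.
E° = +2.800 / 2 = +1.400 V.

+1.400 V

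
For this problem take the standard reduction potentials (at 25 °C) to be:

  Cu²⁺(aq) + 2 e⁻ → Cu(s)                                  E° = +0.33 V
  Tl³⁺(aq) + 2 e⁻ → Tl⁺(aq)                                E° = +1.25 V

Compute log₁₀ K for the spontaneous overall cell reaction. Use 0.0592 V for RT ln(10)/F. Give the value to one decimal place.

31.1

Cathode: Tl³⁺/Tl⁺; anode: Cu²⁺/Cu. E°cell = +0.92 V, n = 2.
log K = nE°cell / 0.0592 = (2)(+0.92) / 0.0592 = 31.1.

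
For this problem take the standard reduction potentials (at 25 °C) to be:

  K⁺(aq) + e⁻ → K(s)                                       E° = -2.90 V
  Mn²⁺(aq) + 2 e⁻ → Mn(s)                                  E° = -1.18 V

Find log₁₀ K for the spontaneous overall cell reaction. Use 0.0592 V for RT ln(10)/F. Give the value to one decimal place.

Cathode: Mn²⁺/Mn; anode: K⁺/K. E°cell = +1.72 V, n = 2.
log K = nE°cell / 0.0592 = (2)(+1.72) / 0.0592 = 58.1.

58.1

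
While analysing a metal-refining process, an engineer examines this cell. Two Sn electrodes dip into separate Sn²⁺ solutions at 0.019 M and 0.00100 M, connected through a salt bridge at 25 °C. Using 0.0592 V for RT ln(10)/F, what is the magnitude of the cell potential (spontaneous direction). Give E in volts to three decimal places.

+0.038 V

For a concentration cell E°cell = 0. The 0.019 M side is the cathode (reduction is favoured where [Sn²⁺] is higher).
With n = 2, E = −(0.0592/2) log([Sn²⁺]ₐₙ/[Sn²⁺]꜀ₐₜ) = −(0.0592/2) log(0.001/0.019) = −(0.0592/2)(-1.279) = +0.038 V.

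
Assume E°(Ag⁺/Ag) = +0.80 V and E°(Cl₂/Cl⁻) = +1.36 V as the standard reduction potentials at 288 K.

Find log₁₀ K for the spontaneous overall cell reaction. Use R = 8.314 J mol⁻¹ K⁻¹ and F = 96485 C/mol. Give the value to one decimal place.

Cathode: Cl₂/Cl⁻; anode: Ag⁺/Ag. E°cell = (+1.36) − (+0.80) = +0.56 V, with n = 2.
ΔG° = −nFE° = −RT ln K, so ln K = nFE°/(RT) = (2)(96485)(+0.56) / ((8.314)(288)) = 45.131.
log₁₀ K = 45.131 / ln 10 = 19.6.

19.6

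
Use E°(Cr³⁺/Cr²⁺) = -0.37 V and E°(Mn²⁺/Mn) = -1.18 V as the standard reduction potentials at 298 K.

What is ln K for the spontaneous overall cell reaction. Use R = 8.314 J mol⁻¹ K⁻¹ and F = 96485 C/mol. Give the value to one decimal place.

Cathode: Cr³⁺/Cr²⁺; anode: Mn²⁺/Mn. E°cell = (-0.37) − (-1.18) = +0.81 V, with n = 2.
ΔG° = −nFE° = −RT ln K, so ln K = nFE°/(RT) = (2)(96485)(+0.81) / ((8.314)(298)) = 63.088.

63.1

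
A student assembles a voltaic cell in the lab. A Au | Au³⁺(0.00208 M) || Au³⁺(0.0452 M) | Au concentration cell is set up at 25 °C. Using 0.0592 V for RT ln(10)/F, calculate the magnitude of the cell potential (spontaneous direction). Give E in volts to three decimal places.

For a concentration cell E°cell = 0. The 0.0452 M side is the cathode (reduction is favoured where [Au³⁺] is higher).
With n = 3, E = −(0.0592/3) log([Au³⁺]ₐₙ/[Au³⁺]꜀ₐₜ) = −(0.0592/3) log(0.00208/0.0452) = −(0.0592/3)(-1.337) = +0.026 V.

+0.026 V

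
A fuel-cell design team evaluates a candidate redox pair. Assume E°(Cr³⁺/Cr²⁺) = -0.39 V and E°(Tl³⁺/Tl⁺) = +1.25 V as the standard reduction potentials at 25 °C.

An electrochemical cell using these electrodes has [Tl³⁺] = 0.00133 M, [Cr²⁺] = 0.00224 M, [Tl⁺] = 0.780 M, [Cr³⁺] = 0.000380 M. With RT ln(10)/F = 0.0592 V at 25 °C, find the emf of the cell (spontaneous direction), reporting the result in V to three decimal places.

+1.604 V

Tl³⁺/Tl⁺ is the cathode (higher E°), Cr³⁺/Cr²⁺ the anode: E°cell = +1.25 − (-0.39) = +1.64 V, n = 2.
Overall: Tl³⁺(aq) + 2 Cr²⁺(aq) → Tl⁺(aq) + 2 Cr³⁺(aq)
Q = [Tl⁺]·[Cr³⁺]^2 / ([Tl³⁺]·[Cr²⁺]^2); log Q = 1.227.
E = E° − (0.0592/n) log Q = +1.64 − (0.0592/2)(1.227) = +1.604 V.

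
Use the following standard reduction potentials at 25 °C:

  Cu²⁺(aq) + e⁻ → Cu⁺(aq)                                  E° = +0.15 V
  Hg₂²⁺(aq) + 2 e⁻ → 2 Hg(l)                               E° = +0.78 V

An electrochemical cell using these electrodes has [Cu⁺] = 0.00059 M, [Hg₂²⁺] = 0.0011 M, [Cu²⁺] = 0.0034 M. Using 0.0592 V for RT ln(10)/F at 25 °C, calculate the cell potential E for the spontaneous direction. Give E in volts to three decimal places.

+0.497 V

Hg₂²⁺/Hg is the cathode (higher E°), Cu²⁺/Cu⁺ the anode: E°cell = +0.78 − (+0.15) = +0.63 V, n = 2.
Overall: Hg₂²⁺(aq) + 2 Cu⁺(aq) → 2 Hg(l) + 2 Cu²⁺(aq)
Q = [Cu²⁺]^2 / ([Hg₂²⁺]·[Cu⁺]^2); log Q = 4.480.
E = E° − (0.0592/n) log Q = +0.63 − (0.0592/2)(4.480) = +0.497 V.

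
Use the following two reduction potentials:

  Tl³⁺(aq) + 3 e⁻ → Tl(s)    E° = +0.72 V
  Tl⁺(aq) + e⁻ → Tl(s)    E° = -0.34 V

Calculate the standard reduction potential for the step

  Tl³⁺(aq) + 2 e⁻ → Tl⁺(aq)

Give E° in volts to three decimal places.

Sequential free energies add, so n₃E°₃ = n₁E°₁ + n₂E°₂.
With n₃ = 3, and the known step contributing 1×(-0.34) V, the unknown satisfies 2·E° = 3×(+0.72) − 1×(-0.34) = +2.500.
E° = +2.500 / 2 = +1.250 V.

+1.250 V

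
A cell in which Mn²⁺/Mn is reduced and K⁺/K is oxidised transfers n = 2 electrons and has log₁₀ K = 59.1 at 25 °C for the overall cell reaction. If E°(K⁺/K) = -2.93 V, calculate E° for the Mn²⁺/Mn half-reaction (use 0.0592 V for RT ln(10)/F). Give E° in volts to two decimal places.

-1.18 V

E°cell = (0.0592/n)·log K = (0.0592/2)(59.1) = +1.749 V.
Since Mn²⁺/Mn is the cathode and K⁺/K the anode, E°cell = E°(Mn²⁺/Mn) − E°(K⁺/K).
So E°(Mn²⁺/Mn) = E°cell + E°(K⁺/K) = +1.749 + (-2.93) = -1.18 V.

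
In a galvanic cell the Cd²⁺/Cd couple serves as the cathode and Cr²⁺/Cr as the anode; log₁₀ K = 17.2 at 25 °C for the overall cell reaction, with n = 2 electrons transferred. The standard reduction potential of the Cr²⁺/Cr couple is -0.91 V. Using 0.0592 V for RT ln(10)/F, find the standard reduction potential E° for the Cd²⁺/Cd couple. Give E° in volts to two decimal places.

-0.40 V

E°cell = (0.0592/n)·log K = (0.0592/2)(17.2) = +0.509 V.
Since Cd²⁺/Cd is the cathode and Cr²⁺/Cr the anode, E°cell = E°(Cd²⁺/Cd) − E°(Cr²⁺/Cr).
So E°(Cd²⁺/Cd) = E°cell + E°(Cr²⁺/Cr) = +0.509 + (-0.91) = -0.40 V.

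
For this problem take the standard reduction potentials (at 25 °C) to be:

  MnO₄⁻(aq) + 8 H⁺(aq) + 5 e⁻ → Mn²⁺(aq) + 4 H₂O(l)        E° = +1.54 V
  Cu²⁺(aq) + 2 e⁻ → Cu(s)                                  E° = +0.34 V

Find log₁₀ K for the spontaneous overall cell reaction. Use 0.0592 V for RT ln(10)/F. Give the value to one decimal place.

202.7

Cathode: MnO₄⁻/Mn²⁺; anode: Cu²⁺/Cu. E°cell = +1.20 V, n = 10.
log K = nE°cell / 0.0592 = (10)(+1.20) / 0.0592 = 202.7.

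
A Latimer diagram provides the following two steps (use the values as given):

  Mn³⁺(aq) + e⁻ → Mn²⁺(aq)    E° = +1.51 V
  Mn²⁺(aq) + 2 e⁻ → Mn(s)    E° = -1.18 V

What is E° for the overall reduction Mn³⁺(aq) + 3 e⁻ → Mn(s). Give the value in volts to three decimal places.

-0.283 V

Adding the free-energy changes (−nFE°) of the two steps gives −n₃FE°₃ = −n₁FE°₁ − n₂FE°₂.
E°₃ = (1×+1.51 + 2×-1.18) / 3 = (-0.850) / 3 = -0.283 V.
E° values themselves are not directly additive — weighting by electron count is essential.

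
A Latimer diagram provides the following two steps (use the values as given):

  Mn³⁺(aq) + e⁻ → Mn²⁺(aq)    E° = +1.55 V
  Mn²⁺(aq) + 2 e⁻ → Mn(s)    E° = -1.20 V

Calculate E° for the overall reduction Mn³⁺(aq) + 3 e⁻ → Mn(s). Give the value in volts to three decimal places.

Standard free energies of sequential steps add: ΔG°₃ = ΔG°₁ + ΔG°₂, so n₃E°₃ = n₁E°₁ + n₂E°₂.
E°₃ = (1×+1.55 + 2×-1.20) / 3 = (-0.850) / 3 = -0.283 V.
Simply averaging or adding the two E° values would be wrong; the electron-weighted sum is required.

-0.283 V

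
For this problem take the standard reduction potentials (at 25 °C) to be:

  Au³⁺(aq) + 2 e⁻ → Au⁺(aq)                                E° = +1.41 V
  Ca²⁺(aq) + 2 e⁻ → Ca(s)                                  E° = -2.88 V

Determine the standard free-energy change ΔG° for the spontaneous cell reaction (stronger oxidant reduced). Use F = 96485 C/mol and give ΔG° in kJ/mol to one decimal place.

-827.8 kJ/mol

Au³⁺/Au⁺ (E° = +1.41 V) is the cathode; Ca²⁺/Ca (E° = -2.88 V) is the anode, so E°cell = +4.29 V.
Balancing electrons gives n = 2 (lcm of 2 and 2).
ΔG° = −nFE° = −(2)(96485)(+4.29) = -827,841 J = -827.8 kJ/mol.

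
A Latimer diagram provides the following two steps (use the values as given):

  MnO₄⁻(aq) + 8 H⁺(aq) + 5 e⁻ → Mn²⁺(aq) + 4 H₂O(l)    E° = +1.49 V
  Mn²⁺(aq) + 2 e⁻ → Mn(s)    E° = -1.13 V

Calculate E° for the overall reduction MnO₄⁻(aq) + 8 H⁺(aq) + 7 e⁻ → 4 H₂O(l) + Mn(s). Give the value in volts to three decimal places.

+0.741 V

Since ΔG° = −nFE° is additive over sequential reductions, n₃E°₃ = n₁E°₁ + n₂E°₂.
E°₃ = (5×+1.49 + 2×-1.13) / 7 = (+5.190) / 7 = +0.741 V.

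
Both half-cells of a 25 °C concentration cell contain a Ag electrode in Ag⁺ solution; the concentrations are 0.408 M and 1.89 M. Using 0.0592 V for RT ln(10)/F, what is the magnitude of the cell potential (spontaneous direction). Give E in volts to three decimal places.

+0.039 V

For a concentration cell E°cell = 0. The 1.89 M side is the cathode (reduction is favoured where [Ag⁺] is higher).
With n = 1, E = −(0.0592/1) log([Ag⁺]ₐₙ/[Ag⁺]꜀ₐₜ) = −(0.0592/1) log(0.408/1.89) = −(0.0592/1)(-0.666) = +0.039 V.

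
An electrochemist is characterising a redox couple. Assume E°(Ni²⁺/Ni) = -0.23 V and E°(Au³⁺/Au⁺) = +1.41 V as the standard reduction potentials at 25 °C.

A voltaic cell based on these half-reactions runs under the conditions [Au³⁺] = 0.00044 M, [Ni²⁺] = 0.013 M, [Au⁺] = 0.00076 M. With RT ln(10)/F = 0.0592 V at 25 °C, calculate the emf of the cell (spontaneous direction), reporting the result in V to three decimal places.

Au³⁺/Au⁺ is the cathode (higher E°), Ni²⁺/Ni the anode: E°cell = +1.41 − (-0.23) = +1.64 V, n = 2.
Overall: Au³⁺(aq) + Ni(s) → Au⁺(aq) + Ni²⁺(aq)
Q = [Au⁺]·[Ni²⁺] / ([Au³⁺]); log Q = -1.649.
E = E° − (0.0592/n) log Q = +1.64 − (0.0592/2)(-1.649) = +1.689 V.

+1.689 V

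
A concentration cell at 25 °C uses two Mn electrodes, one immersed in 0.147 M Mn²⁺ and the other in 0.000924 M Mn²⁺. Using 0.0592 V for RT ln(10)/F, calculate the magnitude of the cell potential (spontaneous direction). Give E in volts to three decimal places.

For a concentration cell E°cell = 0. The 0.147 M side is the cathode (reduction is favoured where [Mn²⁺] is higher).
With n = 2, E = −(0.0592/2) log([Mn²⁺]ₐₙ/[Mn²⁺]꜀ₐₜ) = −(0.0592/2) log(0.000924/0.147) = −(0.0592/2)(-2.202) = +0.065 V.

+0.065 V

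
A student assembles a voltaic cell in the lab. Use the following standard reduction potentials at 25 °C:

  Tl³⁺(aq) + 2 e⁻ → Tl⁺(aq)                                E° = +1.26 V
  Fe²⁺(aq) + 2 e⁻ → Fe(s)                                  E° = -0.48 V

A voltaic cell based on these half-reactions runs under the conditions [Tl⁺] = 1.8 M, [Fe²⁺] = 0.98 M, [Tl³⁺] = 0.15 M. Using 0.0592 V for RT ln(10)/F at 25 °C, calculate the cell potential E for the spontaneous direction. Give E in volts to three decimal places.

Tl³⁺/Tl⁺ is the cathode (higher E°), Fe²⁺/Fe the anode: E°cell = +1.26 − (-0.48) = +1.74 V, n = 2.
Overall: Tl³⁺(aq) + Fe(s) → Tl⁺(aq) + Fe²⁺(aq)
Q = [Tl⁺]·[Fe²⁺] / ([Tl³⁺]); log Q = 1.070.
E = E° − (0.0592/n) log Q = +1.74 − (0.0592/2)(1.070) = +1.708 V.

+1.708 V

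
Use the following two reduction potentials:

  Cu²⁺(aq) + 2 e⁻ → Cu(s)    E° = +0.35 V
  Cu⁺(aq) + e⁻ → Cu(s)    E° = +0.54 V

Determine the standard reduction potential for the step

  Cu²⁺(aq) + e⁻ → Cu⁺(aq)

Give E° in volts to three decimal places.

+0.160 V

Sequential free energies add, so n₃E°₃ = n₁E°₁ + n₂E°₂.
With n₃ = 2, and the known step contributing 1×(+0.54) V, the unknown satisfies 1·E° = 2×(+0.35) − 1×(+0.54) = +0.160.
E° = +0.160 / 1 = +0.160 V.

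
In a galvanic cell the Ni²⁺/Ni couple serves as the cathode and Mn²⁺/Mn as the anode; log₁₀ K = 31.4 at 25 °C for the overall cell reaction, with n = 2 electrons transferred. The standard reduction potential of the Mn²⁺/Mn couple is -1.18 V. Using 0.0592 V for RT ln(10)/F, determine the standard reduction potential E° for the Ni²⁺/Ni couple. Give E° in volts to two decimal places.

-0.25 V

E°cell = (0.0592/n)·log K = (0.0592/2)(31.4) = +0.929 V.
Since Ni²⁺/Ni is the cathode and Mn²⁺/Mn the anode, E°cell = E°(Ni²⁺/Ni) − E°(Mn²⁺/Mn).
So E°(Ni²⁺/Ni) = E°cell + E°(Mn²⁺/Mn) = +0.929 + (-1.18) = -0.25 V.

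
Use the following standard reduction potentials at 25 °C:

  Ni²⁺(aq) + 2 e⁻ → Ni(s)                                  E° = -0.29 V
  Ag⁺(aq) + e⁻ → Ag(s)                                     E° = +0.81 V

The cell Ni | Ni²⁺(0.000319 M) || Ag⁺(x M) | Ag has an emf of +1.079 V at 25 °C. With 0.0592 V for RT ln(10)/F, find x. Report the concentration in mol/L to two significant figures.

Ag⁺/Ag is the cathode, Ni²⁺/Ni the anode: E°cell = +1.10 V, n = 2.
Overall reaction: 2 Ag⁺(aq) + Ni(s) → 2 Ag(s) + Ni²⁺(aq); Q = [Ni²⁺]^1/[Ag⁺]^2.
From E = E° − (0.0592/n) log Q: log Q = (E° − E)·n/0.0592 = (+1.10 − (+1.079))·2/0.0592 = 0.7095.
So 2·log[Ag⁺] = 1·log(0.000319) − log Q = -3.4962 − (0.7095) = -4.2057; log[Ag⁺] = -4.2057 / 2 = -2.1029; [Ag⁺] = 10^(-2.1029) ≈ 0.0079 M.

0.0079 M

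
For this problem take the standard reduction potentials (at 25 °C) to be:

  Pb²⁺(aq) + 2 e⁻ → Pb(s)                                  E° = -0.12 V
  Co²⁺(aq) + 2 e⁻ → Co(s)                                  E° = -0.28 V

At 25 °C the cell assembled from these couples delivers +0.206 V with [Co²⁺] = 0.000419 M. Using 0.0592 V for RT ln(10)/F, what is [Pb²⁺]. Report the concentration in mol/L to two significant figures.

0.015 M

Pb²⁺/Pb is the cathode, Co²⁺/Co the anode: E°cell = +0.16 V, n = 2.
Overall reaction: Pb²⁺(aq) + Co(s) → Pb(s) + Co²⁺(aq); Q = [Co²⁺]^1/[Pb²⁺]^1.
From E = E° − (0.0592/n) log Q: log Q = (E° − E)·n/0.0592 = (+0.16 − (+0.206))·2/0.0592 = -1.5541.
So 1·log[Pb²⁺] = 1·log(0.000419) − log Q = -3.3778 − (-1.5541) = -1.8237; [Pb²⁺] = 10^(-1.8237) ≈ 0.015 M.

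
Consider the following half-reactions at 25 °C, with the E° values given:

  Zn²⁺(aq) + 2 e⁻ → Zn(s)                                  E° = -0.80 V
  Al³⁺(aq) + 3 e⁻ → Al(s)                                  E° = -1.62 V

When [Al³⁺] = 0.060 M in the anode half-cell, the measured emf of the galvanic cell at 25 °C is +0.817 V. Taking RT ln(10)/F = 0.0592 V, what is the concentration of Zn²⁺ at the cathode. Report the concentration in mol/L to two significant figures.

Zn²⁺/Zn is the cathode, Al³⁺/Al the anode: E°cell = +0.82 V, n = 6.
Overall reaction: 3 Zn²⁺(aq) + 2 Al(s) → 3 Zn(s) + 2 Al³⁺(aq); Q = [Al³⁺]^2/[Zn²⁺]^3.
From E = E° − (0.0592/n) log Q: log Q = (E° − E)·n/0.0592 = (+0.82 − (+0.817))·6/0.0592 = 0.3041.
So 3·log[Zn²⁺] = 2·log(0.06) − log Q = -2.4437 − (0.3041) = -2.7478; log[Zn²⁺] = -2.7478 / 3 = -0.9159; [Zn²⁺] = 10^(-0.9159) ≈ 0.12 M.

0.12 M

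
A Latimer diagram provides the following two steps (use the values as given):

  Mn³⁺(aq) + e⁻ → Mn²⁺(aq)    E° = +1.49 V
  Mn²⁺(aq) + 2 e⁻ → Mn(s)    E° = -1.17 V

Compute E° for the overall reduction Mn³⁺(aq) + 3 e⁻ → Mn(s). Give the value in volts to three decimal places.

Adding the free-energy changes (−nFE°) of the two steps gives −n₃FE°₃ = −n₁FE°₁ − n₂FE°₂.
E°₃ = (1×+1.49 + 2×-1.17) / 3 = (-0.850) / 3 = -0.283 V.
E° values themselves are not directly additive — weighting by electron count is essential.

-0.283 V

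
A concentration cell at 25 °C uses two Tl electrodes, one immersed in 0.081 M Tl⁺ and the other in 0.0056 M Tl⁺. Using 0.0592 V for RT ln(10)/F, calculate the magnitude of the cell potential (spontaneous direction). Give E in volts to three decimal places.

+0.069 V

For a concentration cell E°cell = 0. The 0.081 M side is the cathode (reduction is favoured where [Tl⁺] is higher).
With n = 1, E = −(0.0592/1) log([Tl⁺]ₐₙ/[Tl⁺]꜀ₐₜ) = −(0.0592/1) log(0.0056/0.081) = −(0.0592/1)(-1.160) = +0.069 V.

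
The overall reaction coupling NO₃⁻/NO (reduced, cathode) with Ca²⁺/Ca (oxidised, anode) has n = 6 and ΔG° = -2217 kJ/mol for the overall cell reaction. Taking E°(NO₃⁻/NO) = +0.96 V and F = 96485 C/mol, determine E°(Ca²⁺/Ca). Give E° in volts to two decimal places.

-2.87 V

E°cell = −ΔG°/(nF) = −(-2217×10³)/((6)(96485)) = +3.830 V.
Since NO₃⁻/NO is the cathode and Ca²⁺/Ca the anode, E°cell = E°(NO₃⁻/NO) − E°(Ca²⁺/Ca).
So E°(Ca²⁺/Ca) = E°(NO₃⁻/NO) − E°cell = (+0.96) − (+3.830) = -2.87 V.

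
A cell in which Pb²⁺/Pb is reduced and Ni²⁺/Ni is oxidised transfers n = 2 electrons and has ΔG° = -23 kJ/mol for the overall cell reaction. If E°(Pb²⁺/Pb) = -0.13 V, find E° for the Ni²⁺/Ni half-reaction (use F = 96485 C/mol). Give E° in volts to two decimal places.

E°cell = −ΔG°/(nF) = −(-23×10³)/((2)(96485)) = +0.119 V.
Since Pb²⁺/Pb is the cathode and Ni²⁺/Ni the anode, E°cell = E°(Pb²⁺/Pb) − E°(Ni²⁺/Ni).
So E°(Ni²⁺/Ni) = E°(Pb²⁺/Pb) − E°cell = (-0.13) − (+0.119) = -0.25 V.

-0.25 V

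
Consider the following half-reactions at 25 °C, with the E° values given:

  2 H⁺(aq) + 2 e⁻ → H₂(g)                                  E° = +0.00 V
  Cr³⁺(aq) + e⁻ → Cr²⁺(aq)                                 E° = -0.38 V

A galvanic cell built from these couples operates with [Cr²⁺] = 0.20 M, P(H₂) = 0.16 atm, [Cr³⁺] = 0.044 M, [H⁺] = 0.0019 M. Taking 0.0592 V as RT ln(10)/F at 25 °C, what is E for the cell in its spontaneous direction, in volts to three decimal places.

+0.281 V

H⁺/H₂ is the cathode (higher E°), Cr³⁺/Cr²⁺ the anode: E°cell = +0.00 − (-0.38) = +0.38 V, n = 2.
Overall: 2 H⁺(aq) + 2 Cr²⁺(aq) → H₂(g) + 2 Cr³⁺(aq)
Q = P(H₂)·[Cr³⁺]^2 / ([H⁺]^2·[Cr²⁺]^2); log Q = 3.331.
E = E° − (0.0592/n) log Q = +0.38 − (0.0592/2)(3.331) = +0.281 V.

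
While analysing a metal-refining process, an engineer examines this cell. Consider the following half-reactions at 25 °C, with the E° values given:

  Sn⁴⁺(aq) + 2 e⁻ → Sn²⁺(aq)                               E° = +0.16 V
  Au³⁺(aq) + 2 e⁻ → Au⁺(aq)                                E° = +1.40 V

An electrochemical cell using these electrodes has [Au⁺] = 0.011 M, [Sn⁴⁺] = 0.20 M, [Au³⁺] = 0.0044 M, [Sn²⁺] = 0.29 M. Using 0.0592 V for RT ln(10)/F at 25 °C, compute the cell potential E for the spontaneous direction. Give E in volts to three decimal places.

+1.233 V

Au³⁺/Au⁺ is the cathode (higher E°), Sn⁴⁺/Sn²⁺ the anode: E°cell = +1.40 − (+0.16) = +1.24 V, n = 2.
Overall: Au³⁺(aq) + Sn²⁺(aq) → Au⁺(aq) + Sn⁴⁺(aq)
Q = [Au⁺]·[Sn⁴⁺] / ([Au³⁺]·[Sn²⁺]); log Q = 0.237.
E = E° − (0.0592/n) log Q = +1.24 − (0.0592/2)(0.237) = +1.233 V.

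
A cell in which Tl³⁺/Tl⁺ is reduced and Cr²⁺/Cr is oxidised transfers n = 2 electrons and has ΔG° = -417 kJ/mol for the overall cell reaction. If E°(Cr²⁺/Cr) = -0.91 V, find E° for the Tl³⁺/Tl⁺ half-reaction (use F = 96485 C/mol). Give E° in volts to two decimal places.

E°cell = −ΔG°/(nF) = −(-417×10³)/((2)(96485)) = +2.161 V.
Since Tl³⁺/Tl⁺ is the cathode and Cr²⁺/Cr the anode, E°cell = E°(Tl³⁺/Tl⁺) − E°(Cr²⁺/Cr).
So E°(Tl³⁺/Tl⁺) = E°cell + E°(Cr²⁺/Cr) = +2.161 + (-0.91) = +1.25 V.

+1.25 V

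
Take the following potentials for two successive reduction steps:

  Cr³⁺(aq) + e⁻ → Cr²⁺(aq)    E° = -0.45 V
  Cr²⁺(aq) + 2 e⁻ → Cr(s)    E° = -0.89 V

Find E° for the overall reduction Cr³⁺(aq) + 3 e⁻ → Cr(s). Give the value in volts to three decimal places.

Since ΔG° = −nFE° is additive over sequential reductions, n₃E°₃ = n₁E°₁ + n₂E°₂.
E°₃ = (1×-0.45 + 2×-0.89) / 3 = (-2.230) / 3 = -0.743 V.

-0.743 V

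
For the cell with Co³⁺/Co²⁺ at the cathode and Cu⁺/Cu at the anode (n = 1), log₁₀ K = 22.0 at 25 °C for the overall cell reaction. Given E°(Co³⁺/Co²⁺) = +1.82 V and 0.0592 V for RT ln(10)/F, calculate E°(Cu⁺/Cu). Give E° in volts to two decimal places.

+0.52 V

E°cell = (0.0592/n)·log K = (0.0592/1)(22.0) = +1.302 V.
Since Co³⁺/Co²⁺ is the cathode and Cu⁺/Cu the anode, E°cell = E°(Co³⁺/Co²⁺) − E°(Cu⁺/Cu).
So E°(Cu⁺/Cu) = E°(Co³⁺/Co²⁺) − E°cell = (+1.82) − (+1.302) = +0.52 V.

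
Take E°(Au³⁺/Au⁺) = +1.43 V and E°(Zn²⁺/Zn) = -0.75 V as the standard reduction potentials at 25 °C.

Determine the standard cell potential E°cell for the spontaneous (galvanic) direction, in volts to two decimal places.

The Au³⁺/Au⁺ couple has the higher reduction potential, so it is the cathode; Zn²⁺/Zn is oxidised at the anode.
E°cell = E°(cathode) − E°(anode) = (+1.43) − (-0.75) = +2.18 V.

+2.18 V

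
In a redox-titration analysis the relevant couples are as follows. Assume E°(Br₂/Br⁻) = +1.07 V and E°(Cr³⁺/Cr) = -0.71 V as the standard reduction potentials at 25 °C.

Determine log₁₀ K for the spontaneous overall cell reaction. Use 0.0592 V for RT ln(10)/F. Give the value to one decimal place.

180.4

Cathode: Br₂/Br⁻; anode: Cr³⁺/Cr. E°cell = +1.78 V, n = 6.
log K = nE°cell / 0.0592 = (6)(+1.78) / 0.0592 = 180.4.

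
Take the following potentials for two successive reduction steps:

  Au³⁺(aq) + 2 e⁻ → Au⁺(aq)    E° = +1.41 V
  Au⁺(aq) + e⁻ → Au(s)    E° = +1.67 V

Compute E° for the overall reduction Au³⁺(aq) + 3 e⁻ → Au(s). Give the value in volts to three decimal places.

+1.497 V

Since ΔG° = −nFE° is additive over sequential reductions, n₃E°₃ = n₁E°₁ + n₂E°₂.
E°₃ = (2×+1.41 + 1×+1.67) / 3 = (+4.490) / 3 = +1.497 V.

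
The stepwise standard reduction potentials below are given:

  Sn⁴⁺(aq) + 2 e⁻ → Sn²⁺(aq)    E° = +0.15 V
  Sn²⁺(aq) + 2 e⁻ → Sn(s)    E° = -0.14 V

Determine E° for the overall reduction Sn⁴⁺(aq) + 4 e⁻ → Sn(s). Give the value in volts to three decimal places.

Adding the free-energy changes (−nFE°) of the two steps gives −n₃FE°₃ = −n₁FE°₁ − n₂FE°₂.
E°₃ = (2×+0.15 + 2×-0.14) / 4 = (+0.020) / 4 = +0.005 V.

+0.005 V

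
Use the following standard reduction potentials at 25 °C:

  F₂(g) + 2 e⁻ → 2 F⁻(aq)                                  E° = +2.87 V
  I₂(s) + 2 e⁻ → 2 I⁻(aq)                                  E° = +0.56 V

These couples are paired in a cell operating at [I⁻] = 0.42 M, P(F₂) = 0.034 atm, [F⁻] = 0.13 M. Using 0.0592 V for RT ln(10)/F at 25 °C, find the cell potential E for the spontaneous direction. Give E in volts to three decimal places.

F₂/F⁻ is the cathode (higher E°), I₂/I⁻ the anode: E°cell = +2.87 − (+0.56) = +2.31 V, n = 2.
Overall: F₂(g) + 2 I⁻(aq) → 2 F⁻(aq) + I₂(s)
Q = [F⁻]^2 / (P(F₂)·[I⁻]^2); log Q = 0.450.
E = E° − (0.0592/n) log Q = +2.31 − (0.0592/2)(0.450) = +2.297 V.

+2.297 V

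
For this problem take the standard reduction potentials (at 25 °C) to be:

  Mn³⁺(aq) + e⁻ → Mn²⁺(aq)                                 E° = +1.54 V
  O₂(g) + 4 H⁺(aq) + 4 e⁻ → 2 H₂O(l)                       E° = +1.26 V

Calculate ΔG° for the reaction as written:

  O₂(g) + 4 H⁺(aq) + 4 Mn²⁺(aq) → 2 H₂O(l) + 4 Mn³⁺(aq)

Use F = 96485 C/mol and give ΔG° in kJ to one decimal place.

+108.1 kJ

As written, O₂/H₂O is reduced (cathode) and Mn³⁺/Mn²⁺ is oxidised (anode), so E°cell = (+1.26) − (+1.54) = -0.28 V.
Balancing electrons gives n = 4.
ΔG° = −nFE° = −(4)(96485)(-0.28) = 108,063 J = +108.1 kJ.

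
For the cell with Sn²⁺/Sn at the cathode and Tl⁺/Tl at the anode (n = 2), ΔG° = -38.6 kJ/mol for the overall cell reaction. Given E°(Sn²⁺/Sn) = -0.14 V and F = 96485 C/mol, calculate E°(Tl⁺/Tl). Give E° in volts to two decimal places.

-0.34 V

E°cell = −ΔG°/(nF) = −(-38.6×10³)/((2)(96485)) = +0.200 V.
Since Sn²⁺/Sn is the cathode and Tl⁺/Tl the anode, E°cell = E°(Sn²⁺/Sn) − E°(Tl⁺/Tl).
So E°(Tl⁺/Tl) = E°(Sn²⁺/Sn) − E°cell = (-0.14) − (+0.200) = -0.34 V.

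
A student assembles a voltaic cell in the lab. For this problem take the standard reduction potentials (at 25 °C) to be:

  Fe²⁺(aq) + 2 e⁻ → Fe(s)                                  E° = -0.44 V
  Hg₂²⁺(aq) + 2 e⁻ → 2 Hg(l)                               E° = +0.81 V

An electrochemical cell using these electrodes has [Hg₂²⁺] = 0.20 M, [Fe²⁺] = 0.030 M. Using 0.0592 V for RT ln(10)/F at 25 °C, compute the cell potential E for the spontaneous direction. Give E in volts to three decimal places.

+1.274 V

Hg₂²⁺/Hg is the cathode (higher E°), Fe²⁺/Fe the anode: E°cell = +0.81 − (-0.44) = +1.25 V, n = 2.
Overall: Hg₂²⁺(aq) + Fe(s) → 2 Hg(l) + Fe²⁺(aq)
Q = [Fe²⁺] / ([Hg₂²⁺]); log Q = -0.824.
E = E° − (0.0592/n) log Q = +1.25 − (0.0592/2)(-0.824) = +1.274 V.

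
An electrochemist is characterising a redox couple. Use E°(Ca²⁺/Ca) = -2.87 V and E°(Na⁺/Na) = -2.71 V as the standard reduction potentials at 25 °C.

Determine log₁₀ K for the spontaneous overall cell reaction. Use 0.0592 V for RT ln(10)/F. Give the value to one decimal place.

5.4

Cathode: Na⁺/Na; anode: Ca²⁺/Ca. E°cell = +0.16 V, n = 2.
log K = nE°cell / 0.0592 = (2)(+0.16) / 0.0592 = 5.4.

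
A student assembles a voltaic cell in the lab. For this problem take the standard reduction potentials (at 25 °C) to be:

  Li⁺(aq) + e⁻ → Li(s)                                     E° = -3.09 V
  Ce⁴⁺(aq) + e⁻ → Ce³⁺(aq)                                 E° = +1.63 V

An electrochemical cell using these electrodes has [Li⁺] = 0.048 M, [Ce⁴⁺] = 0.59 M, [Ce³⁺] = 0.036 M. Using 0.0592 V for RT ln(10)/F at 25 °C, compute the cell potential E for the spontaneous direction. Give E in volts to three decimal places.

Ce⁴⁺/Ce³⁺ is the cathode (higher E°), Li⁺/Li the anode: E°cell = +1.63 − (-3.09) = +4.72 V, n = 1.
Overall: Ce⁴⁺(aq) + Li(s) → Ce³⁺(aq) + Li⁺(aq)
Q = [Ce³⁺]·[Li⁺] / ([Ce⁴⁺]); log Q = -2.533.
E = E° − (0.0592/n) log Q = +4.72 − (0.0592/1)(-2.533) = +4.870 V.

+4.870 V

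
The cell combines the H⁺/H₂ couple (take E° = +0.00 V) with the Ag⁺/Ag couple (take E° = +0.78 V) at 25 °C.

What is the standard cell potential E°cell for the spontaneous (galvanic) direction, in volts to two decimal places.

+0.78 V

The Ag⁺/Ag couple has the higher reduction potential, so it is the cathode; H⁺/H₂ is oxidised at the anode.
E°cell = E°(cathode) − E°(anode) = (+0.78) − (+0.00) = +0.78 V.
Since E°cell > 0, the reaction is spontaneous under standard conditions.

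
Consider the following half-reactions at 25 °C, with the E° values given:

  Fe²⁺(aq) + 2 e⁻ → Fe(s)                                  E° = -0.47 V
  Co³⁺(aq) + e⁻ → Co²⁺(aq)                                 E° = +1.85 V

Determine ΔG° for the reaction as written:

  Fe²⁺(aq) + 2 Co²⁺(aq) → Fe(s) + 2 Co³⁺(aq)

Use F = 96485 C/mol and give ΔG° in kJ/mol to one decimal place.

+447.7 kJ/mol

As written, Fe²⁺/Fe is reduced (cathode) and Co³⁺/Co²⁺ is oxidised (anode), so E°cell = (-0.47) − (+1.85) = -2.32 V.
Balancing electrons gives n = 2.
ΔG° = −nFE° = −(2)(96485)(-2.32) = 447,690 J = +447.7 kJ/mol.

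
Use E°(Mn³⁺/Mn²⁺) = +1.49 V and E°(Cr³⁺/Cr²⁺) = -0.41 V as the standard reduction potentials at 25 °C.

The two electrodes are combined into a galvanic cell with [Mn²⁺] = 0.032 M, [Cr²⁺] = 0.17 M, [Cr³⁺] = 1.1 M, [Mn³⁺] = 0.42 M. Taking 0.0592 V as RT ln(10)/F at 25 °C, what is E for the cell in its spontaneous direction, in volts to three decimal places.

Mn³⁺/Mn²⁺ is the cathode (higher E°), Cr³⁺/Cr²⁺ the anode: E°cell = +1.49 − (-0.41) = +1.90 V, n = 1.
Overall: Mn³⁺(aq) + Cr²⁺(aq) → Mn²⁺(aq) + Cr³⁺(aq)
Q = [Mn²⁺]·[Cr³⁺] / ([Mn³⁺]·[Cr²⁺]); log Q = -0.307.
E = E° − (0.0592/n) log Q = +1.90 − (0.0592/1)(-0.307) = +1.918 V.

+1.918 V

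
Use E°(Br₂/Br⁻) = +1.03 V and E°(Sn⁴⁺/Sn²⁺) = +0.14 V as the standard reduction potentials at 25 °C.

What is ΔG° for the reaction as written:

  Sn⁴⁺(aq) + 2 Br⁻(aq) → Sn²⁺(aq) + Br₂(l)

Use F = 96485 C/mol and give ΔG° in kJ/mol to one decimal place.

As written, Sn⁴⁺/Sn²⁺ is reduced (cathode) and Br₂/Br⁻ is oxidised (anode), so E°cell = (+0.14) − (+1.03) = -0.89 V.
Balancing electrons gives n = 2.
ΔG° = −nFE° = −(2)(96485)(-0.89) = 171,743 J = +171.7 kJ/mol.

+171.7 kJ/mol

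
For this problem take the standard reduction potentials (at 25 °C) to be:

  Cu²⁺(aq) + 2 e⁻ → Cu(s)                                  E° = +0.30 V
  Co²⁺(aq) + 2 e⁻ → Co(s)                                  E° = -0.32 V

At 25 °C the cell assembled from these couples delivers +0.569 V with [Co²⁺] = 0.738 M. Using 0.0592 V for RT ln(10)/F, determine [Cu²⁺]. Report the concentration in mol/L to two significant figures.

Cu²⁺/Cu is the cathode, Co²⁺/Co the anode: E°cell = +0.62 V, n = 2.
Overall reaction: Cu²⁺(aq) + Co(s) → Cu(s) + Co²⁺(aq); Q = [Co²⁺]^1/[Cu²⁺]^1.
From E = E° − (0.0592/n) log Q: log Q = (E° − E)·n/0.0592 = (+0.62 − (+0.569))·2/0.0592 = 1.7230.
So 1·log[Cu²⁺] = 1·log(0.738) − log Q = -0.1319 − (1.7230) = -1.8549; [Cu²⁺] = 10^(-1.8549) ≈ 0.014 M.

0.014 M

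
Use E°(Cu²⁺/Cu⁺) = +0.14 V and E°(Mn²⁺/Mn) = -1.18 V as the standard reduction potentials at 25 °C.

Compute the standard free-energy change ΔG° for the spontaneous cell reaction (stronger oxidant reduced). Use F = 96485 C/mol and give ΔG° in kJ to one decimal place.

Cu²⁺/Cu⁺ (E° = +0.14 V) is the cathode; Mn²⁺/Mn (E° = -1.18 V) is the anode, so E°cell = +1.32 V.
Balancing electrons gives n = 2 (lcm of 1 and 2).
ΔG° = −nFE° = −(2)(96485)(+1.32) = -254,720 J = -254.7 kJ.

-254.7 kJ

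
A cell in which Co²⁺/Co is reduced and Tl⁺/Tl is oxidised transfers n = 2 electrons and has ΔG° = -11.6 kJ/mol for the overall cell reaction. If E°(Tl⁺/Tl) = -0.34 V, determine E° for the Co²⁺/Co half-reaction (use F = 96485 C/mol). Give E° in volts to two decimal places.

-0.28 V

E°cell = −ΔG°/(nF) = −(-11.6×10³)/((2)(96485)) = +0.060 V.
Since Co²⁺/Co is the cathode and Tl⁺/Tl the anode, E°cell = E°(Co²⁺/Co) − E°(Tl⁺/Tl).
So E°(Co²⁺/Co) = E°cell + E°(Tl⁺/Tl) = +0.060 + (-0.34) = -0.28 V.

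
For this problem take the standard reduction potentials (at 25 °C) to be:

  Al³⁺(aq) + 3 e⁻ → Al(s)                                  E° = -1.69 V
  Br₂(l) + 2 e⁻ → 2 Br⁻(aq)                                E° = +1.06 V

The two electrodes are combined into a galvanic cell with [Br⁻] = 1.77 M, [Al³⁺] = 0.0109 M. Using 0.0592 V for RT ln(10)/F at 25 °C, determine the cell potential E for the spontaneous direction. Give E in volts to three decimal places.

Br₂/Br⁻ is the cathode (higher E°), Al³⁺/Al the anode: E°cell = +1.06 − (-1.69) = +2.75 V, n = 6.
Overall: 3 Br₂(l) + 2 Al(s) → 6 Br⁻(aq) + 2 Al³⁺(aq)
Q = [Br⁻]^6·[Al³⁺]^2; log Q = -2.437.
E = E° − (0.0592/n) log Q = +2.75 − (0.0592/6)(-2.437) = +2.774 V.

+2.774 V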